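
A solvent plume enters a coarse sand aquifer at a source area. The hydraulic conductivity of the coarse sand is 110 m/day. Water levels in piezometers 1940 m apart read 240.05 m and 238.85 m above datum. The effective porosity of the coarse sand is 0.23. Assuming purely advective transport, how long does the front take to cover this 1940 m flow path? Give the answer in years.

18.0

Hydraulic gradient i = (240.05 − 238.85) / 1940 = 1.2 / 1940 = 0.0006186.
Darcy flux q = K · i = 110.0 × 0.0006186 = 0.06804 m/day.
Seepage velocity v = q / n_e = 0.06804 / 0.23 = 0.2958 m/day.
Travel time t = L / v = 1940 / 0.2958 = 6558 days = 17.95 years.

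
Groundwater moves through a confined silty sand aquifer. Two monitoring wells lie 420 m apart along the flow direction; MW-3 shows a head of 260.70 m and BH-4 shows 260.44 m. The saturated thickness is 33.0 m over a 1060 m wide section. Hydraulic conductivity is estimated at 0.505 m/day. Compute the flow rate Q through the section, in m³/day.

Cross-sectional area A = 1060 × 33.0 = 34980 m².
Hydraulic gradient i = (260.70 − 260.44) / 420 = 0.26 / 420 = 0.0006190.
Darcy's law: Q = K · A · i = 0.5050 × 34980 × 0.0006190 = 10.94 m³/day.

10.9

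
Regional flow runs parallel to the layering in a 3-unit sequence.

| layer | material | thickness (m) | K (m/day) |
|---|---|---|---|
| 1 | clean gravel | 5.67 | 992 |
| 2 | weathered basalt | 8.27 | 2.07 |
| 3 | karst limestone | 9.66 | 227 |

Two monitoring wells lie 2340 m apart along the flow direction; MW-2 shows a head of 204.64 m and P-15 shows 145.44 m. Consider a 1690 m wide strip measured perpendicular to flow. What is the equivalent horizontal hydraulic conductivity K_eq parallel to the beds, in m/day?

332

Flow is parallel to layering, so each bed carries its own Darcy discharge and the transmissivities add.
Σ(K_i·b_i) = 992×5.67 + 2.07×8.27 + 227×9.66 = 7835 m²/day.
Total thickness b = 23.60 m, so K_eq = Σ(K_i·b_i)/b = 332.0 m/day.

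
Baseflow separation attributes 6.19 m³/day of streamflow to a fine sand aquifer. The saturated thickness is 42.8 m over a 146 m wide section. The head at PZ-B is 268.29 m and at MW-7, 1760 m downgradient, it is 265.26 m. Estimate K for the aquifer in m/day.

Cross-sectional area A = 146 × 42.8 = 6249 m².
Hydraulic gradient i = (268.29 − 265.26) / 1760 = 3.03 / 1760 = 0.001722.
From Q = K·A·i, K = Q / (A·i) = 6.19 / (6249 × 0.001722) = 0.5754 m/day.

0.575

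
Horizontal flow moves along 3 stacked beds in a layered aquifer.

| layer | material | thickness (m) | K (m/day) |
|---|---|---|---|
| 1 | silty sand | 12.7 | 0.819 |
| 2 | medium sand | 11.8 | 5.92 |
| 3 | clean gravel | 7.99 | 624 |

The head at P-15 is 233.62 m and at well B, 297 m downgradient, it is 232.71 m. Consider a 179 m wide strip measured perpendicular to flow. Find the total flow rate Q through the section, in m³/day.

Flow is parallel to layering, so each bed carries its own Darcy discharge and the transmissivities add.
Σ(K_i·b_i) = 0.819×12.7 + 5.92×11.8 + 624×7.99 = 5066 m²/day.
Hydraulic gradient i = (233.62 − 232.71) / 297 = 0.91 / 297 = 0.003064.
Q = Σ(K_i·b_i) · W · i = 5066 × 179 × 0.003064 = 2778 m³/day.

2780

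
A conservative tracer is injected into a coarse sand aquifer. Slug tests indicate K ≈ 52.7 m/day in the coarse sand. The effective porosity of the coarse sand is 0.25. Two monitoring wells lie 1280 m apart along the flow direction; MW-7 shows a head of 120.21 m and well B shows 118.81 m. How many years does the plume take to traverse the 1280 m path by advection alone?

15.2

Hydraulic gradient i = (120.21 − 118.81) / 1280 = 1.4 / 1280 = 0.001094.
Darcy flux q = K · i = 52.70 × 0.001094 = 0.05764 m/day.
Seepage velocity v = q / n_e = 0.05764 / 0.25 = 0.2306 m/day.
Travel time t = L / v = 1280 / 0.2306 = 5552 days = 15.20 years.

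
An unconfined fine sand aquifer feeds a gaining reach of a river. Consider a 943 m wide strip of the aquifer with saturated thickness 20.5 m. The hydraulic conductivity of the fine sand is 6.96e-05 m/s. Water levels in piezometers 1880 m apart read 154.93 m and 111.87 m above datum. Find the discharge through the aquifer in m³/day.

Convert K: 6.96e-05 m/s × 86400 = 6.013 m/day.
Cross-sectional area A = 943 × 20.5 = 19332 m².
Hydraulic gradient i = (154.93 − 111.87) / 1880 = 43.06 / 1880 = 0.02290.
Darcy's law: Q = K · A · i = 6.013 × 19332 × 0.02290 = 2663 m³/day.

2660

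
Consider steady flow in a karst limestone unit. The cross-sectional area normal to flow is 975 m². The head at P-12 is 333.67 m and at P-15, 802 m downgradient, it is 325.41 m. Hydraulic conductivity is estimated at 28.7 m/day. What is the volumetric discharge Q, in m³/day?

Hydraulic gradient i = (333.67 − 325.41) / 802 = 8.26 / 802 = 0.01030.
Darcy's law: Q = K · A · i = 28.70 × 975.0 × 0.01030 = 288.2 m³/day.

288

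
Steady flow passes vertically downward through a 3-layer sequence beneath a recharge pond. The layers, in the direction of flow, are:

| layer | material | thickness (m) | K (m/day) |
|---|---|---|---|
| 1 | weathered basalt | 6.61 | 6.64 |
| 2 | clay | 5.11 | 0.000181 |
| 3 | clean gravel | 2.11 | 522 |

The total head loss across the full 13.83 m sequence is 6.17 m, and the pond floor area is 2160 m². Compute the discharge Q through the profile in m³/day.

0.472

Flow is perpendicular to layering, so the layers act in series and the equivalent K is the thickness-weighted harmonic mean.
Total thickness L = 6.61 + 5.11 + 2.11 = 13.83 m.
Σ(b_i/K_i) = 6.61/6.64 + 5.11/0.000181 + 2.11/522 = 28233 d.
K_eq = L / Σ(b_i/K_i) = 13.83 / 28233 = 0.0004899 m/day.
Q = K_eq · A · (Δh/L) = 0.0004899 × 2160 × (6.17/13.83) = 0.4720 m³/day.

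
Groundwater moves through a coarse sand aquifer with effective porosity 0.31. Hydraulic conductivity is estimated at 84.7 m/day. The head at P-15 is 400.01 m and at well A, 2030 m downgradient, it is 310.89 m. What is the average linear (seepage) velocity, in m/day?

12.0

Hydraulic gradient i = (400.01 − 310.89) / 2030 = 89.12 / 2030 = 0.04390.
Darcy flux q = K · i = 84.70 × 0.04390 = 3.718 m/day.
Seepage velocity v = q / n_e = 3.718 / 0.31 = 12.00 m/day.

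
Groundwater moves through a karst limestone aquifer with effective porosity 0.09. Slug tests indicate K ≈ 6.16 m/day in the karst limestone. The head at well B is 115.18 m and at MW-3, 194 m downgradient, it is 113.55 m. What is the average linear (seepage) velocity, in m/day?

0.575

Hydraulic gradient i = (115.18 − 113.55) / 194 = 1.63 / 194 = 0.008402.
Darcy flux q = K · i = 6.160 × 0.008402 = 0.05176 m/day.
Seepage velocity v = q / n_e = 0.05176 / 0.09 = 0.5751 m/day.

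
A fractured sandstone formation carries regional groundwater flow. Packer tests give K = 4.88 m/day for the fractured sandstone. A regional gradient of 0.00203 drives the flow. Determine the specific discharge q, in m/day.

0.00991

Hydraulic gradient i = 0.00203.
Specific discharge q = K · i = 4.880 × 0.002030 = 0.009906 m/day.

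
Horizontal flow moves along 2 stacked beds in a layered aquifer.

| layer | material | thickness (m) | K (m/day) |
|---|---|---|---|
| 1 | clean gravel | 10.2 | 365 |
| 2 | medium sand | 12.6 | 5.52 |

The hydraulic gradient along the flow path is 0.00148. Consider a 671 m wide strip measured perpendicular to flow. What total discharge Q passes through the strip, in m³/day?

Flow is parallel to layering, so each bed carries its own Darcy discharge and the transmissivities add.
Σ(K_i·b_i) = 365×10.2 + 5.52×12.6 = 3793 m²/day.
Hydraulic gradient i = 0.00148.
Q = Σ(K_i·b_i) · W · i = 3793 × 671 × 0.001480 = 3766 m³/day.

3770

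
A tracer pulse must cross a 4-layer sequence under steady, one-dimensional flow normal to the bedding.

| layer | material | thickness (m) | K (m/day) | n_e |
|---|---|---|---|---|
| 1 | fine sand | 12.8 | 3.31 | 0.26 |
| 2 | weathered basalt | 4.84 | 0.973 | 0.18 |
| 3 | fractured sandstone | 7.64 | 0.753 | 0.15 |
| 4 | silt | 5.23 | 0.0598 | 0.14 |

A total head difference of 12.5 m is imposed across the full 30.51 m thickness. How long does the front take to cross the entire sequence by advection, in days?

With flow normal to the layers, continuity requires the same specific discharge q through every layer.
Σ(b_i/K_i) = 12.8/3.31 + 4.84/0.973 + 7.64/0.753 + 5.23/0.0598 = 106.4 d.
q = Δh / Σ(b_i/K_i) = 12.5 / 106.4 = 0.1174 m/day.
In each layer the seepage velocity is v_i = q/n_i, so the layer transit time is t_i = b_i·n_i / q:
  layer 1 (fine sand): t_1 = 12.8 × 0.26 / 0.1174 = 28.34 d
  layer 2 (weathered basalt): t_2 = 4.84 × 0.18 / 0.1174 = 7.419 d
  layer 3 (fractured sandstone): t_3 = 7.64 × 0.15 / 0.1174 = 9.759 d
  layer 4 (silt): t_4 = 5.23 × 0.14 / 0.1174 = 6.235 d
Total t = Σ t_i = 51.75 days.

51.8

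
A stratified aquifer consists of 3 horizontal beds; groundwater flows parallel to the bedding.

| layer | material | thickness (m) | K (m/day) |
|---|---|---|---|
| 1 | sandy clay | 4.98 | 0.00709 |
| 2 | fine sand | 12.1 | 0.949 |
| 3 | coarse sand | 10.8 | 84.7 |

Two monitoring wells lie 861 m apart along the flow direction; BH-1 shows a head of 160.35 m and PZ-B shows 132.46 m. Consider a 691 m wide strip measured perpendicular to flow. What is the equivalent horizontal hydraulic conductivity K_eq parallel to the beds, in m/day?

Flow is parallel to layering, so each bed carries its own Darcy discharge and the transmissivities add.
Σ(K_i·b_i) = 0.00709×4.98 + 0.949×12.1 + 84.7×10.8 = 926.3 m²/day.
Total thickness b = 27.88 m, so K_eq = Σ(K_i·b_i)/b = 33.22 m/day.

33.2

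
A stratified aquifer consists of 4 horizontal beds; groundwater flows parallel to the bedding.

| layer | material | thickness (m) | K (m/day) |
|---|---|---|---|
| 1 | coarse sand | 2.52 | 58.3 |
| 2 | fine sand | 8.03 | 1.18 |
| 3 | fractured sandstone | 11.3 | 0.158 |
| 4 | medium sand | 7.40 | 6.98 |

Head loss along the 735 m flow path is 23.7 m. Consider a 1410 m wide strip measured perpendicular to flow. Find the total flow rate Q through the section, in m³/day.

Flow is parallel to layering, so each bed carries its own Darcy discharge and the transmissivities add.
Σ(K_i·b_i) = 58.3×2.52 + 1.18×8.03 + 0.158×11.3 + 6.98×7.40 = 209.8 m²/day.
Hydraulic gradient i = Δh / L = 23.7 / 735 = 0.03224.
Q = Σ(K_i·b_i) · W · i = 209.8 × 1410 × 0.03224 = 9540 m³/day.

9540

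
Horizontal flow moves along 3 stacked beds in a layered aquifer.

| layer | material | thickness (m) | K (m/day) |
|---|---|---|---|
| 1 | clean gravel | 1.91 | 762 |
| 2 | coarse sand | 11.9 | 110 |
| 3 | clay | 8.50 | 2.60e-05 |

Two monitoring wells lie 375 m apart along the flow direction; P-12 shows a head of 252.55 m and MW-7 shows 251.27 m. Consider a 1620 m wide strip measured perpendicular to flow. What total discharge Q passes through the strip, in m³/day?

15300

Flow is parallel to layering, so each bed carries its own Darcy discharge and the transmissivities add.
Σ(K_i·b_i) = 762×1.91 + 110×11.9 + 2.60e-05×8.50 = 2764 m²/day.
Hydraulic gradient i = (252.55 − 251.27) / 375 = 1.28 / 375 = 0.003413.
Q = Σ(K_i·b_i) · W · i = 2764 × 1620 × 0.003413 = 15286 m³/day.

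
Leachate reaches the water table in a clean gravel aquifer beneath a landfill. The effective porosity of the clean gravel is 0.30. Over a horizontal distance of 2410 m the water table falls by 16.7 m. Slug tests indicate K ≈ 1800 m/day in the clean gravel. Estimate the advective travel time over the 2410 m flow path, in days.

Hydraulic gradient i = Δh / L = 16.7 / 2410 = 0.006929.
Darcy flux q = K · i = 1800 × 0.006929 = 12.47 m/day.
Seepage velocity v = q / n_e = 12.47 / 0.30 = 41.58 m/day.
Travel time t = L / v = 2410 / 41.58 = 57.97 days.

58.0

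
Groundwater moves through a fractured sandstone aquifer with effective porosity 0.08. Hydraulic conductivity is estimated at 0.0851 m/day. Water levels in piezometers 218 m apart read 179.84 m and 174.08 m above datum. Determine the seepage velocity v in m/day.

Hydraulic gradient i = (179.84 − 174.08) / 218 = 5.76 / 218 = 0.02642.
Darcy flux q = K · i = 0.08510 × 0.02642 = 0.002249 m/day.
Seepage velocity v = q / n_e = 0.002249 / 0.08 = 0.02811 m/day.

0.0281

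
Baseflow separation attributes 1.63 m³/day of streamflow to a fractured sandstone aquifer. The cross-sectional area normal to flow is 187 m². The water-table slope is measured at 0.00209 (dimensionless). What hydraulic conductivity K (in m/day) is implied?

4.17

Hydraulic gradient i = 0.00209.
From Q = K·A·i, K = Q / (A·i) = 1.63 / (187.0 × 0.002090) = 4.171 m/day.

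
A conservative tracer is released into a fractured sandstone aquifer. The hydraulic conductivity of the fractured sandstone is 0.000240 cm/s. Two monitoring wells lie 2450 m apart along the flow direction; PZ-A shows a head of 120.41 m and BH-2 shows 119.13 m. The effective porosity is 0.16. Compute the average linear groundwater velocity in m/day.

Convert K: 0.000240 cm/s × 864 = 0.2074 m/day.
Hydraulic gradient i = (120.41 − 119.13) / 2450 = 1.28 / 2450 = 0.0005224.
Darcy flux q = K · i = 0.2074 × 0.0005224 = 0.0001083 m/day.
Seepage velocity v = q / n_e = 0.0001083 / 0.16 = 0.0006771 m/day.

0.000677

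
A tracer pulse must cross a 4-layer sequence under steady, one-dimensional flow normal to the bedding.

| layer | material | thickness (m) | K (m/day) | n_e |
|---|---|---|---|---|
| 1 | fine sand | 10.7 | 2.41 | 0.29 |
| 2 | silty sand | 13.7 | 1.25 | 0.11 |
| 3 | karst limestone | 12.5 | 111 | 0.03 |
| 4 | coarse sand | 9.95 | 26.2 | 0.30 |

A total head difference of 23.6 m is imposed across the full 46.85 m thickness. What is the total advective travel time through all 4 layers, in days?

5.37

With flow normal to the layers, continuity requires the same specific discharge q through every layer.
Σ(b_i/K_i) = 10.7/2.41 + 13.7/1.25 + 12.5/111 + 9.95/26.2 = 15.89 d.
q = Δh / Σ(b_i/K_i) = 23.6 / 15.89 = 1.485 m/day.
In each layer the seepage velocity is v_i = q/n_i, so the layer transit time is t_i = b_i·n_i / q:
  layer 1 (fine sand): t_1 = 10.7 × 0.29 / 1.485 = 2.090 d
  layer 2 (silty sand): t_2 = 13.7 × 0.11 / 1.485 = 1.015 d
  layer 3 (karst limestone): t_3 = 12.5 × 0.03 / 1.485 = 0.2525 d
  layer 4 (coarse sand): t_4 = 9.95 × 0.30 / 1.485 = 2.010 d
Total t = Σ t_i = 5.367 days.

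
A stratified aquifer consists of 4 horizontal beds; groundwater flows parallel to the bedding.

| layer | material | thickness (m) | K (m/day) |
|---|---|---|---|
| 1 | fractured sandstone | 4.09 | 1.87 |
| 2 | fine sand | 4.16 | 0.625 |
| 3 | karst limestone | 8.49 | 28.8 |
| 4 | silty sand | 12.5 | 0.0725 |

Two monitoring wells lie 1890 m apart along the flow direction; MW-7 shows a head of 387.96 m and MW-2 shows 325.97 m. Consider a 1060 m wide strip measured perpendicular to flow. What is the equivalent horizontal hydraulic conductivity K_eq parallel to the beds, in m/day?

Flow is parallel to layering, so each bed carries its own Darcy discharge and the transmissivities add.
Σ(K_i·b_i) = 1.87×4.09 + 0.625×4.16 + 28.8×8.49 + 0.0725×12.5 = 255.7 m²/day.
Total thickness b = 29.24 m, so K_eq = Σ(K_i·b_i)/b = 8.744 m/day.

8.74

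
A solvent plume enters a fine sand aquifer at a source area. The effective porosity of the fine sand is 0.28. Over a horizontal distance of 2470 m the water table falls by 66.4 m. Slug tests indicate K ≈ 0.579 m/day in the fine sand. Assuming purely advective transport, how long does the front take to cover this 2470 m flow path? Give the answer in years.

Hydraulic gradient i = Δh / L = 66.4 / 2470 = 0.02688.
Darcy flux q = K · i = 0.5790 × 0.02688 = 0.01557 m/day.
Seepage velocity v = q / n_e = 0.01557 / 0.28 = 0.05559 m/day.
Travel time t = L / v = 2470 / 0.05559 = 44433 days = 121.7 years.

122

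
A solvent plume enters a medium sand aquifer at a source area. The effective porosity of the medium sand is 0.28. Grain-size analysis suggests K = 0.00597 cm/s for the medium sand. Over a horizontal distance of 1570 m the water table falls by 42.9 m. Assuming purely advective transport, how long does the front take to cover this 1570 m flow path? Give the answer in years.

Convert K: 0.00597 cm/s × 864 = 5.158 m/day.
Hydraulic gradient i = Δh / L = 42.9 / 1570 = 0.02732.
Darcy flux q = K · i = 5.158 × 0.02732 = 0.1409 m/day.
Seepage velocity v = q / n_e = 0.1409 / 0.28 = 0.5034 m/day.
Travel time t = L / v = 1570 / 0.5034 = 3119 days = 8.539 years.

8.54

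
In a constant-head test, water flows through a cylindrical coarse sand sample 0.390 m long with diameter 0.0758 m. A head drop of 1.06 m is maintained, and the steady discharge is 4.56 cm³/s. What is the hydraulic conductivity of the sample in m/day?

32.1

Cross-sectional area A = π·(d/2)² = π × (0.0758/2)² = 0.004513 m².
Convert discharge: 4.56 cm³/s = 4.560e-06 m³/s.
Darcy's law rearranged: K = Q·L / (A·Δh) = 4.560e-06 × 0.390 / (0.004513 × 1.06) = 0.0003718 m/s = 32.12 m/day.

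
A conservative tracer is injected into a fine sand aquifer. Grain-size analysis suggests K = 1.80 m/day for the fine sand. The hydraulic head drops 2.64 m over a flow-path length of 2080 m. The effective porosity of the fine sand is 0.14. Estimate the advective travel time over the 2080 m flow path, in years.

Hydraulic gradient i = Δh / L = 2.64 / 2080 = 0.001269.
Darcy flux q = K · i = 1.800 × 0.001269 = 0.002285 m/day.
Seepage velocity v = q / n_e = 0.002285 / 0.14 = 0.01632 m/day.
Travel time t = L / v = 2080 / 0.01632 = 1.275e+05 days = 349.0 years.

349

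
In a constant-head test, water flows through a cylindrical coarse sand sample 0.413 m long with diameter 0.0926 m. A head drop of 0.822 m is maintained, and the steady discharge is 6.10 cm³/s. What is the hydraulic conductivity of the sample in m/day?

Cross-sectional area A = π·(d/2)² = π × (0.0926/2)² = 0.006735 m².
Convert discharge: 6.10 cm³/s = 6.100e-06 m³/s.
Darcy's law rearranged: K = Q·L / (A·Δh) = 6.100e-06 × 0.413 / (0.006735 × 0.822) = 0.0004551 m/s = 39.32 m/day.

39.3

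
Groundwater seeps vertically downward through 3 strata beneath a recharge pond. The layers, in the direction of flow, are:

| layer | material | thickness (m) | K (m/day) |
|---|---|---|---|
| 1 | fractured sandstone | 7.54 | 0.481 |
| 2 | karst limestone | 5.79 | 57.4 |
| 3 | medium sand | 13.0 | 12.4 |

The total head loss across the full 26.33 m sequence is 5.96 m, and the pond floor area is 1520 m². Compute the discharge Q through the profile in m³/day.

Flow is perpendicular to layering, so the layers act in series and the equivalent K is the thickness-weighted harmonic mean.
Total thickness L = 7.54 + 5.79 + 13.0 = 26.33 m.
Σ(b_i/K_i) = 7.54/0.481 + 5.79/57.4 + 13.0/12.4 = 16.82 d.
K_eq = L / Σ(b_i/K_i) = 26.33 / 16.82 = 1.565 m/day.
Q = K_eq · A · (Δh/L) = 1.565 × 1520 × (5.96/26.33) = 538.4 m³/day.

538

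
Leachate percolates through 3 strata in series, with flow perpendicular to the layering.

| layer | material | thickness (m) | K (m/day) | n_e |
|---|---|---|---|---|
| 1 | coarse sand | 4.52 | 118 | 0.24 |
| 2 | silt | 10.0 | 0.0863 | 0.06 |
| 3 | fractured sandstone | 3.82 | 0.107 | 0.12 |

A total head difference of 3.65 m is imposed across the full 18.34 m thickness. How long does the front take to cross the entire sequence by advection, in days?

With flow normal to the layers, continuity requires the same specific discharge q through every layer.
Σ(b_i/K_i) = 4.52/118 + 10.0/0.0863 + 3.82/0.107 = 151.6 d.
q = Δh / Σ(b_i/K_i) = 3.65 / 151.6 = 0.02407 m/day.
In each layer the seepage velocity is v_i = q/n_i, so the layer transit time is t_i = b_i·n_i / q:
  layer 1 (coarse sand): t_1 = 4.52 × 0.24 / 0.02407 = 45.06 d
  layer 2 (silt): t_2 = 10.0 × 0.06 / 0.02407 = 24.92 d
  layer 3 (fractured sandstone): t_3 = 3.82 × 0.12 / 0.02407 = 19.04 d
Total t = Σ t_i = 89.02 days.

89.0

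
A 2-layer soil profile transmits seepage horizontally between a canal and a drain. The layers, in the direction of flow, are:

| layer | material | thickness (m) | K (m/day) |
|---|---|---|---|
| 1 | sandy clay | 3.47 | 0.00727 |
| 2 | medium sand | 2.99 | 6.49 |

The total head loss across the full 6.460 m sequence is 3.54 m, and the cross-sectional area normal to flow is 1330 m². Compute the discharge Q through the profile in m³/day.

9.85

Flow is perpendicular to layering, so the layers act in series and the equivalent K is the thickness-weighted harmonic mean.
Total thickness L = 3.47 + 2.99 = 6.460 m.
Σ(b_i/K_i) = 3.47/0.00727 + 2.99/6.49 = 477.8 d.
K_eq = L / Σ(b_i/K_i) = 6.460 / 477.8 = 0.01352 m/day.
Q = K_eq · A · (Δh/L) = 0.01352 × 1330 × (3.54/6.460) = 9.855 m³/day.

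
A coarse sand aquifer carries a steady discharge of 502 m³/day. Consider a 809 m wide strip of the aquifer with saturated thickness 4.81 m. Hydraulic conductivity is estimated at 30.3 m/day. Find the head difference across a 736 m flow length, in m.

3.13

Cross-sectional area A = 809 × 4.81 = 3891 m².
From Q = K·A·i, i = Q / (K·A) = 502 / (30.30 × 3891) = 0.004258.
Head loss Δh = i · L = 0.004258 × 736 = 3.134 m.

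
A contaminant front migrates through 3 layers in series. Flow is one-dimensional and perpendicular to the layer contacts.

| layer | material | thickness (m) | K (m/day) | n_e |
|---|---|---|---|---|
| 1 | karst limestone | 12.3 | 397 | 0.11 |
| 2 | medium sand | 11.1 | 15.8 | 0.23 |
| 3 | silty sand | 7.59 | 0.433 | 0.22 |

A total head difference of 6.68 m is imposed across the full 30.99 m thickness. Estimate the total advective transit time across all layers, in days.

With flow normal to the layers, continuity requires the same specific discharge q through every layer.
Σ(b_i/K_i) = 12.3/397 + 11.1/15.8 + 7.59/0.433 = 18.26 d.
q = Δh / Σ(b_i/K_i) = 6.68 / 18.26 = 0.3658 m/day.
In each layer the seepage velocity is v_i = q/n_i, so the layer transit time is t_i = b_i·n_i / q:
  layer 1 (karst limestone): t_1 = 12.3 × 0.11 / 0.3658 = 3.699 d
  layer 2 (medium sand): t_2 = 11.1 × 0.23 / 0.3658 = 6.980 d
  layer 3 (silty sand): t_3 = 7.59 × 0.22 / 0.3658 = 4.565 d
Total t = Σ t_i = 15.24 days.

15.2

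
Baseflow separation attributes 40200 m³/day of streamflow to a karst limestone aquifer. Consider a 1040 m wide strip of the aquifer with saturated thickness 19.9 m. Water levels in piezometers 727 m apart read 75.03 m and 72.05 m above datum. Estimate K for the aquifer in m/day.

474

Cross-sectional area A = 1040 × 19.9 = 20696 m².
Hydraulic gradient i = (75.03 − 72.05) / 727 = 2.98 / 727 = 0.004099.
From Q = K·A·i, K = Q / (A·i) = 40200 / (20696 × 0.004099) = 473.9 m/day.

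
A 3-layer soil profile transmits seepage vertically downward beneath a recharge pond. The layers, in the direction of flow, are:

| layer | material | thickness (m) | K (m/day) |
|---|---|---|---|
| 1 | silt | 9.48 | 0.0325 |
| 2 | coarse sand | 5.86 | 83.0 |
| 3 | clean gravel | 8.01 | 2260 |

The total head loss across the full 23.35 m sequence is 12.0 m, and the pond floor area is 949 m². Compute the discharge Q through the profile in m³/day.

Flow is perpendicular to layering, so the layers act in series and the equivalent K is the thickness-weighted harmonic mean.
Total thickness L = 9.48 + 5.86 + 8.01 = 23.35 m.
Σ(b_i/K_i) = 9.48/0.0325 + 5.86/83.0 + 8.01/2260 = 291.8 d.
K_eq = L / Σ(b_i/K_i) = 23.35 / 291.8 = 0.08003 m/day.
Q = K_eq · A · (Δh/L) = 0.08003 × 949 × (12.0/23.35) = 39.03 m³/day.

39.0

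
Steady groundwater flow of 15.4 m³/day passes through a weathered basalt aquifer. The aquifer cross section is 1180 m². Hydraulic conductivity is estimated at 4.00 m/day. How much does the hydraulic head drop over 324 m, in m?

From Q = K·A·i, i = Q / (K·A) = 15.4 / (4.000 × 1180) = 0.003263.
Head loss Δh = i · L = 0.003263 × 324 = 1.057 m.

1.06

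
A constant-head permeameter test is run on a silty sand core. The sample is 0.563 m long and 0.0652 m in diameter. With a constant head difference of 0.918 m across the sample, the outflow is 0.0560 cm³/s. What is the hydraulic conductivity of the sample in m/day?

Cross-sectional area A = π·(d/2)² = π × (0.0652/2)² = 0.003339 m².
Convert discharge: 0.0560 cm³/s = 5.600e-08 m³/s.
Darcy's law rearranged: K = Q·L / (A·Δh) = 5.600e-08 × 0.563 / (0.003339 × 0.918) = 1.029e-05 m/s = 0.8888 m/day.

0.889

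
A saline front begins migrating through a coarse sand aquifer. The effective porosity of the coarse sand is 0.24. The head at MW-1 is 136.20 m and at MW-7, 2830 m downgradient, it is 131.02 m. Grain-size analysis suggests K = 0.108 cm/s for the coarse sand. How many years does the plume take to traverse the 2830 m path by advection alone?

Convert K: 0.108 cm/s × 864 = 93.31 m/day.
Hydraulic gradient i = (136.20 − 131.02) / 2830 = 5.18 / 2830 = 0.001830.
Darcy flux q = K · i = 93.31 × 0.001830 = 0.1708 m/day.
Seepage velocity v = q / n_e = 0.1708 / 0.24 = 0.7117 m/day.
Travel time t = L / v = 2830 / 0.7117 = 3977 days = 10.89 years.

10.9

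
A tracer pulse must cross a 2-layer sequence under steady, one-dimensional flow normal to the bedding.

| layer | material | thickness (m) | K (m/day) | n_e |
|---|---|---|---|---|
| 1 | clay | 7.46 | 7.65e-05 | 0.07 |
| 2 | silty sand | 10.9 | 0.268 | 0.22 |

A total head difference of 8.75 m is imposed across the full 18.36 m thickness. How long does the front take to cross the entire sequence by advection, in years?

89.1

With flow normal to the layers, continuity requires the same specific discharge q through every layer.
Σ(b_i/K_i) = 7.46/7.65e-05 + 10.9/0.268 = 97557 d.
q = Δh / Σ(b_i/K_i) = 8.75 / 97557 = 8.969e-05 m/day.
In each layer the seepage velocity is v_i = q/n_i, so the layer transit time is t_i = b_i·n_i / q:
  layer 1 (clay): t_1 = 7.46 × 0.07 / 8.969e-05 = 5822 d
  layer 2 (silty sand): t_2 = 10.9 × 0.22 / 8.969e-05 = 26736 d
Total t = Σ t_i = 32558 days = 89.14 years.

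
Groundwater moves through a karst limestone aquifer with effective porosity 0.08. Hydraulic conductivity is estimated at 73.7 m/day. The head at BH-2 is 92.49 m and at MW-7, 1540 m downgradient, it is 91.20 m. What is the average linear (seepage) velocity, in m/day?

0.772

Hydraulic gradient i = (92.49 − 91.20) / 1540 = 1.29 / 1540 = 0.0008377.
Darcy flux q = K · i = 73.70 × 0.0008377 = 0.06174 m/day.
Seepage velocity v = q / n_e = 0.06174 / 0.08 = 0.7717 m/day.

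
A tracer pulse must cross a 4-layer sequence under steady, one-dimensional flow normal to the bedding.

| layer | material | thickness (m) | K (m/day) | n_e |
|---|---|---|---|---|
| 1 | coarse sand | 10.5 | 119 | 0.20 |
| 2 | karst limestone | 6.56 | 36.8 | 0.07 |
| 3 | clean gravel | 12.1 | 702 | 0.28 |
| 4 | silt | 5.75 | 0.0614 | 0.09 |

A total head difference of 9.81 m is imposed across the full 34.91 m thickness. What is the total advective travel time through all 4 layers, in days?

With flow normal to the layers, continuity requires the same specific discharge q through every layer.
Σ(b_i/K_i) = 10.5/119 + 6.56/36.8 + 12.1/702 + 5.75/0.0614 = 93.93 d.
q = Δh / Σ(b_i/K_i) = 9.81 / 93.93 = 0.1044 m/day.
In each layer the seepage velocity is v_i = q/n_i, so the layer transit time is t_i = b_i·n_i / q:
  layer 1 (coarse sand): t_1 = 10.5 × 0.20 / 0.1044 = 20.11 d
  layer 2 (karst limestone): t_2 = 6.56 × 0.07 / 0.1044 = 4.397 d
  layer 3 (clean gravel): t_3 = 12.1 × 0.28 / 0.1044 = 32.44 d
  layer 4 (silt): t_4 = 5.75 × 0.09 / 0.1044 = 4.955 d
Total t = Σ t_i = 61.90 days.

61.9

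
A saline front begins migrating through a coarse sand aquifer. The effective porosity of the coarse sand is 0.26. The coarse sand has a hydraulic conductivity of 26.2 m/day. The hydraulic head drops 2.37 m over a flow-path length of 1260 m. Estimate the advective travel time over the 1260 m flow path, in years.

18.2

Hydraulic gradient i = Δh / L = 2.37 / 1260 = 0.001881.
Darcy flux q = K · i = 26.20 × 0.001881 = 0.04928 m/day.
Seepage velocity v = q / n_e = 0.04928 / 0.26 = 0.1895 m/day.
Travel time t = L / v = 1260 / 0.1895 = 6648 days = 18.20 years.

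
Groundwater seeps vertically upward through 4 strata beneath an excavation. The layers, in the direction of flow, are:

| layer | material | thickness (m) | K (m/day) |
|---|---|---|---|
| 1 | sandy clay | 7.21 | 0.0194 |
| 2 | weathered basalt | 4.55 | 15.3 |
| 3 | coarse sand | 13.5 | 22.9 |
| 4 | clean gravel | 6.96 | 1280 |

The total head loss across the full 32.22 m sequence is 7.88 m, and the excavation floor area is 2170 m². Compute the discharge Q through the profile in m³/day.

45.9

Flow is perpendicular to layering, so the layers act in series and the equivalent K is the thickness-weighted harmonic mean.
Total thickness L = 7.21 + 4.55 + 13.5 + 6.96 = 32.22 m.
Σ(b_i/K_i) = 7.21/0.0194 + 4.55/15.3 + 13.5/22.9 + 6.96/1280 = 372.5 d.
K_eq = L / Σ(b_i/K_i) = 32.22 / 372.5 = 0.08649 m/day.
Q = K_eq · A · (Δh/L) = 0.08649 × 2170 × (7.88/32.22) = 45.90 m³/day.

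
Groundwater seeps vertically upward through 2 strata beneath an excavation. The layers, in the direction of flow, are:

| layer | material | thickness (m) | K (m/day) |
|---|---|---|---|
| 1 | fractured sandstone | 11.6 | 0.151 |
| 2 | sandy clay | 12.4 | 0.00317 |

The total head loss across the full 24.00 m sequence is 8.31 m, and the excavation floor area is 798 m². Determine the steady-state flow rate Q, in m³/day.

1.66

Flow is perpendicular to layering, so the layers act in series and the equivalent K is the thickness-weighted harmonic mean.
Total thickness L = 11.6 + 12.4 = 24.00 m.
Σ(b_i/K_i) = 11.6/0.151 + 12.4/0.00317 = 3988 d.
K_eq = L / Σ(b_i/K_i) = 24.00 / 3988 = 0.006017 m/day.
Q = K_eq · A · (Δh/L) = 0.006017 × 798 × (8.31/24.00) = 1.663 m³/day.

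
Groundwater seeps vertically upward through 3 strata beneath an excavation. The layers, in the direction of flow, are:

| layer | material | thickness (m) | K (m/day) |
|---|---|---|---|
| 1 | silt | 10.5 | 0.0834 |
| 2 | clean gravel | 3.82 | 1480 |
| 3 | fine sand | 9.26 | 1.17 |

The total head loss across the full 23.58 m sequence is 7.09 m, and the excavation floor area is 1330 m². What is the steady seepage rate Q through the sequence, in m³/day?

Flow is perpendicular to layering, so the layers act in series and the equivalent K is the thickness-weighted harmonic mean.
Total thickness L = 10.5 + 3.82 + 9.26 = 23.58 m.
Σ(b_i/K_i) = 10.5/0.0834 + 3.82/1480 + 9.26/1.17 = 133.8 d.
K_eq = L / Σ(b_i/K_i) = 23.58 / 133.8 = 0.1762 m/day.
Q = K_eq · A · (Δh/L) = 0.1762 × 1330 × (7.09/23.58) = 70.47 m³/day.

70.5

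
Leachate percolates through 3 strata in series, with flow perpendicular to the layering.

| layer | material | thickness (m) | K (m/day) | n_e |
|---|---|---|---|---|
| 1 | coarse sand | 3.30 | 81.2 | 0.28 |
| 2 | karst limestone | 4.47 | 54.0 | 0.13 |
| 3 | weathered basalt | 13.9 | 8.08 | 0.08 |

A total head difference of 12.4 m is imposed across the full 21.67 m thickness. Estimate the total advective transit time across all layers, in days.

0.389

With flow normal to the layers, continuity requires the same specific discharge q through every layer.
Σ(b_i/K_i) = 3.30/81.2 + 4.47/54.0 + 13.9/8.08 = 1.844 d.
q = Δh / Σ(b_i/K_i) = 12.4 / 1.844 = 6.726 m/day.
In each layer the seepage velocity is v_i = q/n_i, so the layer transit time is t_i = b_i·n_i / q:
  layer 1 (coarse sand): t_1 = 3.30 × 0.28 / 6.726 = 0.1374 d
  layer 2 (karst limestone): t_2 = 4.47 × 0.13 / 6.726 = 0.08640 d
  layer 3 (weathered basalt): t_3 = 13.9 × 0.08 / 6.726 = 0.1653 d
Total t = Σ t_i = 0.3891 days.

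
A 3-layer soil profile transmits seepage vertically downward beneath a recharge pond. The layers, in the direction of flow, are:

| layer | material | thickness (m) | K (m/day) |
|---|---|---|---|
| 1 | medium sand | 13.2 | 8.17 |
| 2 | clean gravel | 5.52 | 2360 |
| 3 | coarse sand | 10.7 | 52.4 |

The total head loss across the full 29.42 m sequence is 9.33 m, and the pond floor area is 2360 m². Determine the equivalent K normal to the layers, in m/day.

16.1

Flow is perpendicular to layering, so the layers act in series and the equivalent K is the thickness-weighted harmonic mean.
Total thickness L = 13.2 + 5.52 + 10.7 = 29.42 m.
Σ(b_i/K_i) = 13.2/8.17 + 5.52/2360 + 10.7/52.4 = 1.822 d.
K_eq = L / Σ(b_i/K_i) = 29.42 / 1.822 = 16.15 m/day.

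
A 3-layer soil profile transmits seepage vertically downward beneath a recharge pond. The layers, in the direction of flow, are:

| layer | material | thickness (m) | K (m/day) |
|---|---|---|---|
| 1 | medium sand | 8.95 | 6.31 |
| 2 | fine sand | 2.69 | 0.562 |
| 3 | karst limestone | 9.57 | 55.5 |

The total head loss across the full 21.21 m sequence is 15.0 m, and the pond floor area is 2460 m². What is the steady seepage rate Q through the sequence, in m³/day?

Flow is perpendicular to layering, so the layers act in series and the equivalent K is the thickness-weighted harmonic mean.
Total thickness L = 8.95 + 2.69 + 9.57 = 21.21 m.
Σ(b_i/K_i) = 8.95/6.31 + 2.69/0.562 + 9.57/55.5 = 6.377 d.
K_eq = L / Σ(b_i/K_i) = 21.21 / 6.377 = 3.326 m/day.
Q = K_eq · A · (Δh/L) = 3.326 × 2460 × (15.0/21.21) = 5786 m³/day.

5790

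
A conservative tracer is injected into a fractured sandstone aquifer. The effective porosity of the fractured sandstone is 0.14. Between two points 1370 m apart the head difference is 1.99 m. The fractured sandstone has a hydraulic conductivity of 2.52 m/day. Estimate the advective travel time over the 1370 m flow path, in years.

143

Hydraulic gradient i = Δh / L = 1.99 / 1370 = 0.001453.
Darcy flux q = K · i = 2.520 × 0.001453 = 0.003660 m/day.
Seepage velocity v = q / n_e = 0.003660 / 0.14 = 0.02615 m/day.
Travel time t = L / v = 1370 / 0.02615 = 52398 days = 143.5 years.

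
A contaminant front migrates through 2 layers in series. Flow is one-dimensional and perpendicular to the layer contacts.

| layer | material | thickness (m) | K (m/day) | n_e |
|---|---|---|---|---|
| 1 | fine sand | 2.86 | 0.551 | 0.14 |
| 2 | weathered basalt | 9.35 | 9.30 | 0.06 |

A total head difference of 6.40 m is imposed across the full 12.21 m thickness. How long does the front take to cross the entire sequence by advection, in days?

With flow normal to the layers, continuity requires the same specific discharge q through every layer.
Σ(b_i/K_i) = 2.86/0.551 + 9.35/9.30 = 6.196 d.
q = Δh / Σ(b_i/K_i) = 6.40 / 6.196 = 1.033 m/day.
In each layer the seepage velocity is v_i = q/n_i, so the layer transit time is t_i = b_i·n_i / q:
  layer 1 (fine sand): t_1 = 2.86 × 0.14 / 1.033 = 0.3876 d
  layer 2 (weathered basalt): t_2 = 9.35 × 0.06 / 1.033 = 0.5431 d
Total t = Σ t_i = 0.9307 days.

0.931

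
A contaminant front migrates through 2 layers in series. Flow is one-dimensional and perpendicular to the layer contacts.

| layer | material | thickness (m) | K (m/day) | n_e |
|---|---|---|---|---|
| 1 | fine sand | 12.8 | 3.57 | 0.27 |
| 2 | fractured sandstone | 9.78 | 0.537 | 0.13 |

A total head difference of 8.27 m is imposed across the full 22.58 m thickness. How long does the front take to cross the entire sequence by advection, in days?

12.5

With flow normal to the layers, continuity requires the same specific discharge q through every layer.
Σ(b_i/K_i) = 12.8/3.57 + 9.78/0.537 = 21.80 d.
q = Δh / Σ(b_i/K_i) = 8.27 / 21.80 = 0.3794 m/day.
In each layer the seepage velocity is v_i = q/n_i, so the layer transit time is t_i = b_i·n_i / q:
  layer 1 (fine sand): t_1 = 12.8 × 0.27 / 0.3794 = 9.109 d
  layer 2 (fractured sandstone): t_2 = 9.78 × 0.13 / 0.3794 = 3.351 d
Total t = Σ t_i = 12.46 days.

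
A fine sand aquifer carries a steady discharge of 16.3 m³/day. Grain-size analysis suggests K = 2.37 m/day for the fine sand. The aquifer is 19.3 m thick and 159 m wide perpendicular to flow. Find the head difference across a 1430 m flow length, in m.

3.20

Cross-sectional area A = 159 × 19.3 = 3069 m².
From Q = K·A·i, i = Q / (K·A) = 16.3 / (2.370 × 3069) = 0.002241.
Head loss Δh = i · L = 0.002241 × 1430 = 3.205 m.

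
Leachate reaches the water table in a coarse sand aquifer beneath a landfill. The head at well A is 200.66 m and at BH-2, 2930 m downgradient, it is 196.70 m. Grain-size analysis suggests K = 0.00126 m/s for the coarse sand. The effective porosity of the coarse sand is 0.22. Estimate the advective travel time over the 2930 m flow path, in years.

Convert K: 0.00126 m/s × 86400 = 108.9 m/day.
Hydraulic gradient i = (200.66 − 196.70) / 2930 = 3.96 / 2930 = 0.001352.
Darcy flux q = K · i = 108.9 × 0.001352 = 0.1471 m/day.
Seepage velocity v = q / n_e = 0.1471 / 0.22 = 0.6688 m/day.
Travel time t = L / v = 2930 / 0.6688 = 4381 days = 11.99 years.

12.0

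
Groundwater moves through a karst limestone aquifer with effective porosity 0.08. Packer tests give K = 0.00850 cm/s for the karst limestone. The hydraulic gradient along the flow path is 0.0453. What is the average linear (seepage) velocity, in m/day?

Convert K: 0.00850 cm/s × 864 = 7.344 m/day.
Hydraulic gradient i = 0.0453.
Darcy flux q = K · i = 7.344 × 0.04530 = 0.3327 m/day.
Seepage velocity v = q / n_e = 0.3327 / 0.08 = 4.159 m/day.

4.16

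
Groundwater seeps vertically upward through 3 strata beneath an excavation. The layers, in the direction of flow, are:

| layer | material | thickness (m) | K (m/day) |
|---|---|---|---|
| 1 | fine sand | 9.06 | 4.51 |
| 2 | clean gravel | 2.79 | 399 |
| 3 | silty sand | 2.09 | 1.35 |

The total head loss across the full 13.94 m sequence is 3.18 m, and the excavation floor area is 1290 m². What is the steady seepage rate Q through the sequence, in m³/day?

1150

Flow is perpendicular to layering, so the layers act in series and the equivalent K is the thickness-weighted harmonic mean.
Total thickness L = 9.06 + 2.79 + 2.09 = 13.94 m.
Σ(b_i/K_i) = 9.06/4.51 + 2.79/399 + 2.09/1.35 = 3.564 d.
K_eq = L / Σ(b_i/K_i) = 13.94 / 3.564 = 3.911 m/day.
Q = K_eq · A · (Δh/L) = 3.911 × 1290 × (3.18/13.94) = 1151 m³/day.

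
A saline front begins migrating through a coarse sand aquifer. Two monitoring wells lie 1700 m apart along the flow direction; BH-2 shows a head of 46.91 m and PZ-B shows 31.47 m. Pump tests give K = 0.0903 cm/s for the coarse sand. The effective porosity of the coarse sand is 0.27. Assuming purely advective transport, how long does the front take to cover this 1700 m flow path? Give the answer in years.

Convert K: 0.0903 cm/s × 864 = 78.02 m/day.
Hydraulic gradient i = (46.91 − 31.47) / 1700 = 15.44 / 1700 = 0.009082.
Darcy flux q = K · i = 78.02 × 0.009082 = 0.7086 m/day.
Seepage velocity v = q / n_e = 0.7086 / 0.27 = 2.624 m/day.
Travel time t = L / v = 1700 / 2.624 = 647.8 days = 1.773 years.

1.77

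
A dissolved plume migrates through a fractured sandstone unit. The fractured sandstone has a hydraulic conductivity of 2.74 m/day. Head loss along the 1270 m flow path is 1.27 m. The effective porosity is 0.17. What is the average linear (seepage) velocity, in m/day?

Hydraulic gradient i = Δh / L = 1.27 / 1270 = 0.001000.
Darcy flux q = K · i = 2.740 × 0.001000 = 0.002740 m/day.
Seepage velocity v = q / n_e = 0.002740 / 0.17 = 0.01612 m/day.

0.0161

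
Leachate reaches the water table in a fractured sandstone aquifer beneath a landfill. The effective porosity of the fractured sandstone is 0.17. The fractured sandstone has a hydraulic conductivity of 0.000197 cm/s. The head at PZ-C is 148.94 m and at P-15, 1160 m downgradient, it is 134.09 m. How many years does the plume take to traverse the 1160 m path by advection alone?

Convert K: 0.000197 cm/s × 864 = 0.1702 m/day.
Hydraulic gradient i = (148.94 − 134.09) / 1160 = 14.85 / 1160 = 0.01280.
Darcy flux q = K · i = 0.1702 × 0.01280 = 0.002179 m/day.
Seepage velocity v = q / n_e = 0.002179 / 0.17 = 0.01282 m/day.
Travel time t = L / v = 1160 / 0.01282 = 90502 days = 247.8 years.

248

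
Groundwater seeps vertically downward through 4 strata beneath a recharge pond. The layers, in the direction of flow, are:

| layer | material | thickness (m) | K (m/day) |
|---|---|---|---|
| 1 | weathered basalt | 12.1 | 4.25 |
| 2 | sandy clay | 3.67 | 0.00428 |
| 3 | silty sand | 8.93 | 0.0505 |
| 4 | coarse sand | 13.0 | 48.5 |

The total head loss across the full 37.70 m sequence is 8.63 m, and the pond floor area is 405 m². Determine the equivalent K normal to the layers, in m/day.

Flow is perpendicular to layering, so the layers act in series and the equivalent K is the thickness-weighted harmonic mean.
Total thickness L = 12.1 + 3.67 + 8.93 + 13.0 = 37.70 m.
Σ(b_i/K_i) = 12.1/4.25 + 3.67/0.00428 + 8.93/0.0505 + 13.0/48.5 = 1037 d.
K_eq = L / Σ(b_i/K_i) = 37.70 / 1037 = 0.03634 m/day.

0.0363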